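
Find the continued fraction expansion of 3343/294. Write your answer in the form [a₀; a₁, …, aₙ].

[11; 2, 1, 2, 3, 3, 3]

Repeatedly divide and take the remainder:
3343 ÷ 294 → quotient 11, remainder 109
294 ÷ 109 → quotient 2, remainder 76
109 ÷ 76 → quotient 1, remainder 33
76 ÷ 33 → quotient 2, remainder 10
33 ÷ 10 → quotient 3, remainder 3
10 ÷ 3 → quotient 3, remainder 1
3 ÷ 1 → quotient 3, remainder 0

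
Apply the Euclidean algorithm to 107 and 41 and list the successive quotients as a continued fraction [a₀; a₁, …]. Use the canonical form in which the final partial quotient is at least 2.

[2; 1, 1, 1, 1, 3, 2]

Repeatedly divide and take the remainder:
⌊107/41⌋ = 2, remainder 25
⌊41/25⌋ = 1, remainder 16
⌊25/16⌋ = 1, remainder 9
⌊16/9⌋ = 1, remainder 7
⌊9/7⌋ = 1, remainder 2
⌊7/2⌋ = 3, remainder 1
⌊2/1⌋ = 2, remainder 0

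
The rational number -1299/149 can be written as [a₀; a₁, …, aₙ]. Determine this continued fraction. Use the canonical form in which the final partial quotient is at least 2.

Repeatedly divide and take the remainder:
⌊-1299/149⌋ = -9, remainder 42
⌊149/42⌋ = 3, remainder 23
⌊42/23⌋ = 1, remainder 19
⌊23/19⌋ = 1, remainder 4
⌊19/4⌋ = 4, remainder 3
⌊4/3⌋ = 1, remainder 1
⌊3/1⌋ = 3, remainder 0

[-9; 3, 1, 1, 4, 1, 3]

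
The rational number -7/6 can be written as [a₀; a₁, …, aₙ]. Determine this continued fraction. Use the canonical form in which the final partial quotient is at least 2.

Apply division with remainder until the remainder is 0:
-7 = -2·6 + 5, so a_0 = -2
6 = 1·5 + 1, so a_1 = 1
5 = 5·1 + 0, so a_2 = 5

[-2; 1, 5]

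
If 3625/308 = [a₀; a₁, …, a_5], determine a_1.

1

Repeatedly divide and take the remainder:
3625 ÷ 308 → quotient 11, remainder 237
308 ÷ 237 → quotient 1, remainder 71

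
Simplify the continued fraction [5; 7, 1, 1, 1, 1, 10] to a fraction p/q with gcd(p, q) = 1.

2068/403

Collapse the nested fraction from the inside out:
Start with 10.
1 + 1/(10/1) = 1 + 1/10 = 11/10
1 + 1/(11/10) = 1 + 10/11 = 21/11
1 + 1/(21/11) = 1 + 11/21 = 32/21
1 + 1/(32/21) = 1 + 21/32 = 53/32
7 + 1/(53/32) = 7 + 32/53 = 403/53
5 + 1/(403/53) = 5 + 53/403 = 2068/403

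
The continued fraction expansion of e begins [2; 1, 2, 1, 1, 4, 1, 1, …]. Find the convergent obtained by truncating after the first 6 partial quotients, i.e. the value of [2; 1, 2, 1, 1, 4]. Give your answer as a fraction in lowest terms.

Start with 4.
1 + 1/(4/1) = 1 + 1/4 = 5/4
1 + 1/(5/4) = 1 + 4/5 = 9/5
2 + 1/(9/5) = 2 + 5/9 = 23/9
1 + 1/(23/9) = 1 + 9/23 = 32/23
2 + 1/(32/23) = 2 + 23/32 = 87/32

87/32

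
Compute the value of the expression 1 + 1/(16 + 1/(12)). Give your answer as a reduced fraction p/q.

205/193

Start with 12.
16 + 1/(12/1) = 16 + 1/12 = 193/12
1 + 1/(193/12) = 1 + 12/193 = 205/193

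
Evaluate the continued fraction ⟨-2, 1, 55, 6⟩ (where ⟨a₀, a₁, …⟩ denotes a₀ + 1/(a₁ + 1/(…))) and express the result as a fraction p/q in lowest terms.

-343/337

Starting at the tail and folding back:
Start with 6.
55 + 1/(6/1) = 55 + 1/6 = 331/6
1 + 1/(331/6) = 1 + 6/331 = 337/331
-2 + 1/(337/331) = -2 + 331/337 = -343/337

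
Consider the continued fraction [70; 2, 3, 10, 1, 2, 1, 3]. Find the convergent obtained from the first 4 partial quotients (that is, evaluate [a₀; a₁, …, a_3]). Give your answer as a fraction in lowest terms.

Start with 10.
3 + 1/(10/1) = 3 + 1/10 = 31/10
2 + 1/(31/10) = 2 + 10/31 = 72/31
70 + 1/(72/31) = 70 + 31/72 = 5071/72

5071/72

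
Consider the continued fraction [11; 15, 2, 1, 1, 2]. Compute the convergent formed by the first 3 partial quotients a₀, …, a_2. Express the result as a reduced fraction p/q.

343/31

a_0 = 11: 11/1
a_1 = 15: 166/15
a_2 = 2: 343/31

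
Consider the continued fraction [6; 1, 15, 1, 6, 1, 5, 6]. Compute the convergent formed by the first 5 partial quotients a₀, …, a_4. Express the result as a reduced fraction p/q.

a_0 = 6: 6/1
a_1 = 1: 7/1
a_2 = 15: 111/16
a_3 = 1: 118/17
a_4 = 6: 819/118

819/118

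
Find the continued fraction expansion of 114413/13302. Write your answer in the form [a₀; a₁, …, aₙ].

Repeatedly divide and take the remainder:
114413 = 8·13302 + 7997, so a_0 = 8
13302 = 1·7997 + 5305, so a_1 = 1
7997 = 1·5305 + 2692, so a_2 = 1
5305 = 1·2692 + 2613, so a_3 = 1
2692 = 1·2613 + 79, so a_4 = 1
2613 = 33·79 + 6, so a_5 = 33
79 = 13·6 + 1, so a_6 = 13
6 = 6·1 + 0, so a_7 = 6

[8; 1, 1, 1, 1, 33, 13, 6]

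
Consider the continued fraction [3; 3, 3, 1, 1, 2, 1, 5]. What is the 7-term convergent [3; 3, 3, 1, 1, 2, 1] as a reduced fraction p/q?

271/82

Starting at the tail and folding back:
Start with 1.
2 + 1/(1/1) = 2 + 1/1 = 3/1
1 + 1/(3/1) = 1 + 1/3 = 4/3
1 + 1/(4/3) = 1 + 3/4 = 7/4
3 + 1/(7/4) = 3 + 4/7 = 25/7
3 + 1/(25/7) = 3 + 7/25 = 82/25
3 + 1/(82/25) = 3 + 25/82 = 271/82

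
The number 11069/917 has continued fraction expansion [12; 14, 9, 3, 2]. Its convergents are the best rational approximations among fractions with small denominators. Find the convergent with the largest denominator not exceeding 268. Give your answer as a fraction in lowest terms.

a_0 = 12: 12/1  (≤ bound)
a_1 = 14: 169/14  (≤ bound)
a_2 = 9: 1533/127  (≤ bound)
a_3 = 3: 4768/395  (> 268, stop)

1533/127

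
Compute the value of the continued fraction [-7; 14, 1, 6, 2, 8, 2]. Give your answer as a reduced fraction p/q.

-27724/3999

Collapse the nested fraction from the inside out:
Start with 2.
8 + 1/(2/1) = 8 + 1/2 = 17/2
2 + 1/(17/2) = 2 + 2/17 = 36/17
6 + 1/(36/17) = 6 + 17/36 = 233/36
1 + 1/(233/36) = 1 + 36/233 = 269/233
14 + 1/(269/233) = 14 + 233/269 = 3999/269
-7 + 1/(3999/269) = -7 + 269/3999 = -27724/3999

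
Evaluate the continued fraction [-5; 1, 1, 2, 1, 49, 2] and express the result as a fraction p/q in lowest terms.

a_0 = -5: -5/1
a_1 = 1: -4/1
a_2 = 1: -9/2
a_3 = 2: -22/5
a_4 = 1: -31/7
a_5 = 49: -1541/348
a_6 = 2: -3113/703

-3113/703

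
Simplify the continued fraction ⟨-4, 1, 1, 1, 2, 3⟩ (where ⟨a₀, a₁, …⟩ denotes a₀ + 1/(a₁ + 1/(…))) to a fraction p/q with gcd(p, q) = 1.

Start with 3.
2 + 1/(3/1) = 2 + 1/3 = 7/3
1 + 1/(7/3) = 1 + 3/7 = 10/7
1 + 1/(10/7) = 1 + 7/10 = 17/10
1 + 1/(17/10) = 1 + 10/17 = 27/17
-4 + 1/(27/17) = -4 + 17/27 = -91/27

-91/27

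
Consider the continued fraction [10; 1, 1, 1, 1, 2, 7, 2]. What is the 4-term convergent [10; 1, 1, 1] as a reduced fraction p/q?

32/3

Starting at the tail and folding back:
Start with 1.
1 + 1/(1/1) = 1 + 1/1 = 2/1
1 + 1/(2/1) = 1 + 1/2 = 3/2
10 + 1/(3/2) = 10 + 2/3 = 32/3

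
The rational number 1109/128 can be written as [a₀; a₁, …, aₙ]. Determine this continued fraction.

[8; 1, 1, 1, 42]

1109 ÷ 128 → quotient 8, remainder 85
128 ÷ 85 → quotient 1, remainder 43
85 ÷ 43 → quotient 1, remainder 42
43 ÷ 42 → quotient 1, remainder 1
42 ÷ 1 → quotient 42, remainder 0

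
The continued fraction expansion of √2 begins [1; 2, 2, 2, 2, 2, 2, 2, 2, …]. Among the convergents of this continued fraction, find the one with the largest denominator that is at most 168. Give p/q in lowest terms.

a_0 = 1: 1/1  (≤ bound)
a_1 = 2: 3/2  (≤ bound)
a_2 = 2: 7/5  (≤ bound)
a_3 = 2: 17/12  (≤ bound)
a_4 = 2: 41/29  (≤ bound)
a_5 = 2: 99/70  (≤ bound)
a_6 = 2: 239/169  (> 168, stop)

99/70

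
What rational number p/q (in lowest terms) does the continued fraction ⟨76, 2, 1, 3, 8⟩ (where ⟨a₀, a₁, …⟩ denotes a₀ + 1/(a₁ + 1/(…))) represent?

6949/91

Start with 8.
3 + 1/(8/1) = 3 + 1/8 = 25/8
1 + 1/(25/8) = 1 + 8/25 = 33/25
2 + 1/(33/25) = 2 + 25/33 = 91/33
76 + 1/(91/33) = 76 + 33/91 = 6949/91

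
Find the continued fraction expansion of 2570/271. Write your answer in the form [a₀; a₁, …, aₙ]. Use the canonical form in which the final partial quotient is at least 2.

[9; 2, 14, 1, 1, 4]

⌊2570/271⌋ = 9, remainder 131
⌊271/131⌋ = 2, remainder 9
⌊131/9⌋ = 14, remainder 5
⌊9/5⌋ = 1, remainder 4
⌊5/4⌋ = 1, remainder 1
⌊4/1⌋ = 4, remainder 0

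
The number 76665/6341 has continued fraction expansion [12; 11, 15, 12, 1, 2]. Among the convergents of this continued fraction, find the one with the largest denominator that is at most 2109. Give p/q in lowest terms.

24217/2003

a_0 = 12: 12/1  (≤ bound)
a_1 = 11: 133/11  (≤ bound)
a_2 = 15: 2007/166  (≤ bound)
a_3 = 12: 24217/2003  (≤ bound)
a_4 = 1: 26224/2169  (> 2109, stop)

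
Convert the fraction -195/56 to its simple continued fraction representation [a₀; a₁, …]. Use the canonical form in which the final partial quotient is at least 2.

Run the Euclidean algorithm, recording each quotient:
-195 ÷ 56 → quotient -4, remainder 29
56 ÷ 29 → quotient 1, remainder 27
29 ÷ 27 → quotient 1, remainder 2
27 ÷ 2 → quotient 13, remainder 1
2 ÷ 1 → quotient 2, remainder 0

[-4; 1, 1, 13, 2]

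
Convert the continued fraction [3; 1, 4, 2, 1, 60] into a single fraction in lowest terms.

Compute successive convergents:
a_0 = 3: 3/1
a_1 = 1: 4/1
a_2 = 4: 19/5
a_3 = 2: 42/11
a_4 = 1: 61/16
a_5 = 60: 3702/971

3702/971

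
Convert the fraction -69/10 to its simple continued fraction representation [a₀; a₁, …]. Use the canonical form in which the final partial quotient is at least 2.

⌊-69/10⌋ = -7, remainder 1
⌊10/1⌋ = 10, remainder 0

[-7; 10]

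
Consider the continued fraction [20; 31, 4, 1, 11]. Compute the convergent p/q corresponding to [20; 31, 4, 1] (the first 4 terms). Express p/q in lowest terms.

3125/156

Compute successive convergents:
a_0 = 20: 20/1
a_1 = 31: 621/31
a_2 = 4: 2504/125
a_3 = 1: 3125/156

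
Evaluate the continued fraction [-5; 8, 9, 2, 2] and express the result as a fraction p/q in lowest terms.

a_0 = -5: -5/1
a_1 = 8: -39/8
a_2 = 9: -356/73
a_3 = 2: -751/154
a_4 = 2: -1858/381

-1858/381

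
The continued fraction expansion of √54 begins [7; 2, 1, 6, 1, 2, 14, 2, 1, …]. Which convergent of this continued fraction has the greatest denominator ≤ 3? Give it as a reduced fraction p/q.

22/3

a_0 = 7: 7/1  (≤ bound)
a_1 = 2: 15/2  (≤ bound)
a_2 = 1: 22/3  (≤ bound)
a_3 = 6: 147/20  (> 3, stop)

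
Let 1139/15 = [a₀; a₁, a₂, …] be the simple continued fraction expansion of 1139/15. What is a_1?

1139 ÷ 15 → quotient 75, remainder 14
15 ÷ 14 → quotient 1, remainder 1

1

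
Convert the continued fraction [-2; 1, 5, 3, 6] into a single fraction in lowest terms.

-139/120

Compute successive convergents:
a_0 = -2: -2/1
a_1 = 1: -1/1
a_2 = 5: -7/6
a_3 = 3: -22/19
a_4 = 6: -139/120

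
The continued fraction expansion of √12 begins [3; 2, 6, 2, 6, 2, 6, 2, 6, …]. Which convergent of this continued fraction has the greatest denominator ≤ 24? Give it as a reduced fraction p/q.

a_0 = 3: 3/1  (≤ bound)
a_1 = 2: 7/2  (≤ bound)
a_2 = 6: 45/13  (≤ bound)
a_3 = 2: 97/28  (> 24, stop)

45/13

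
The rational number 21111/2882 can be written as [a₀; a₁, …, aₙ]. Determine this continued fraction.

[7; 3, 13, 5, 14]

Apply division with remainder until the remainder is 0:
21111 ÷ 2882 → quotient 7, remainder 937
2882 ÷ 937 → quotient 3, remainder 71
937 ÷ 71 → quotient 13, remainder 14
71 ÷ 14 → quotient 5, remainder 1
14 ÷ 1 → quotient 14, remainder 0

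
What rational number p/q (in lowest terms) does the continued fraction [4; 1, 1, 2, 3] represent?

Start with 3.
2 + 1/(3/1) = 2 + 1/3 = 7/3
1 + 1/(7/3) = 1 + 3/7 = 10/7
1 + 1/(10/7) = 1 + 7/10 = 17/10
4 + 1/(17/10) = 4 + 10/17 = 78/17

78/17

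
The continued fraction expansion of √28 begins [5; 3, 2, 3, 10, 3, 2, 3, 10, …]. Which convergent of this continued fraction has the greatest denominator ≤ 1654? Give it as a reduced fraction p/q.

List convergents until the denominator exceeds the bound:
a_0 = 5: 5/1  (≤ bound)
a_1 = 3: 16/3  (≤ bound)
a_2 = 2: 37/7  (≤ bound)
a_3 = 3: 127/24  (≤ bound)
a_4 = 10: 1307/247  (≤ bound)
a_5 = 3: 4048/765  (≤ bound)
a_6 = 2: 9403/1777  (> 1654, stop)

4048/765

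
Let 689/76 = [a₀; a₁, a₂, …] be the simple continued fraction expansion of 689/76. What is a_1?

15

Run the Euclidean algorithm, recording each quotient:
689 = 9·76 + 5, so a_0 = 9
76 = 15·5 + 1, so a_1 = 15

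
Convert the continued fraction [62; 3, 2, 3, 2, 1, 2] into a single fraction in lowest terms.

13268/213

Start with 2.
1 + 1/(2/1) = 1 + 1/2 = 3/2
2 + 1/(3/2) = 2 + 2/3 = 8/3
3 + 1/(8/3) = 3 + 3/8 = 27/8
2 + 1/(27/8) = 2 + 8/27 = 62/27
3 + 1/(62/27) = 3 + 27/62 = 213/62
62 + 1/(213/62) = 62 + 62/213 = 13268/213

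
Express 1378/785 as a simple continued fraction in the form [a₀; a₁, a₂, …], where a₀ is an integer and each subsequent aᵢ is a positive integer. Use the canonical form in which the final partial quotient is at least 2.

[1; 1, 3, 11, 3, 2, 2]

⌊1378/785⌋ = 1, remainder 593
⌊785/593⌋ = 1, remainder 192
⌊593/192⌋ = 3, remainder 17
⌊192/17⌋ = 11, remainder 5
⌊17/5⌋ = 3, remainder 2
⌊5/2⌋ = 2, remainder 1
⌊2/1⌋ = 2, remainder 0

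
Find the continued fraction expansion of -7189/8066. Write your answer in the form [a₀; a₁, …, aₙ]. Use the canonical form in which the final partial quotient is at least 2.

[-1; 9, 5, 14, 2, 2, 2]

Apply division with remainder until the remainder is 0:
-7189 ÷ 8066 → quotient -1, remainder 877
8066 ÷ 877 → quotient 9, remainder 173
877 ÷ 173 → quotient 5, remainder 12
173 ÷ 12 → quotient 14, remainder 5
12 ÷ 5 → quotient 2, remainder 2
5 ÷ 2 → quotient 2, remainder 1
2 ÷ 1 → quotient 2, remainder 0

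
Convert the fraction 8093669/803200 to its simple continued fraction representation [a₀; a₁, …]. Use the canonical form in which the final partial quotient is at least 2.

[10; 13, 41, 32, 1, 2, 15]

Run the Euclidean algorithm, recording each quotient:
8093669 ÷ 803200 → quotient 10, remainder 61669
803200 ÷ 61669 → quotient 13, remainder 1503
61669 ÷ 1503 → quotient 41, remainder 46
1503 ÷ 46 → quotient 32, remainder 31
46 ÷ 31 → quotient 1, remainder 15
31 ÷ 15 → quotient 2, remainder 1
15 ÷ 1 → quotient 15, remainder 0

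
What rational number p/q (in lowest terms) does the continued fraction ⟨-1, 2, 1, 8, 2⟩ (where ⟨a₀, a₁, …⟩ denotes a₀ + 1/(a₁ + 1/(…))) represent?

a_0 = -1: -1/1
a_1 = 2: -1/2
a_2 = 1: -2/3
a_3 = 8: -17/26
a_4 = 2: -36/55

-36/55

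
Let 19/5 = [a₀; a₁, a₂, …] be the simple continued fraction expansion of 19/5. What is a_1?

19 ÷ 5 → quotient 3, remainder 4
5 ÷ 4 → quotient 1, remainder 1

1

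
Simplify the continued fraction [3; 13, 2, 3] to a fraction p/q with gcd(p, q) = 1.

289/94

a_0 = 3: 3/1
a_1 = 13: 40/13
a_2 = 2: 83/27
a_3 = 3: 289/94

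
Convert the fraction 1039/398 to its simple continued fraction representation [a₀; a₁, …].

[2; 1, 1, 1, 1, 3, 5, 4]

Repeatedly divide and take the remainder:
1039 ÷ 398 → quotient 2, remainder 243
398 ÷ 243 → quotient 1, remainder 155
243 ÷ 155 → quotient 1, remainder 88
155 ÷ 88 → quotient 1, remainder 67
88 ÷ 67 → quotient 1, remainder 21
67 ÷ 21 → quotient 3, remainder 4
21 ÷ 4 → quotient 5, remainder 1
4 ÷ 1 → quotient 4, remainder 0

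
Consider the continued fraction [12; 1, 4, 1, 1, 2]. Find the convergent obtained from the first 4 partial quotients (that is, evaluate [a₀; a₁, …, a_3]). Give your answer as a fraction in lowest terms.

77/6

Work from the innermost term outward:
Start with 1.
4 + 1/(1/1) = 4 + 1/1 = 5/1
1 + 1/(5/1) = 1 + 1/5 = 6/5
12 + 1/(6/5) = 12 + 5/6 = 77/6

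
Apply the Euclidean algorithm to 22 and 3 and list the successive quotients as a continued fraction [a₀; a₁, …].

Apply division with remainder until the remainder is 0:
22 ÷ 3 → quotient 7, remainder 1
3 ÷ 1 → quotient 3, remainder 0

[7; 3]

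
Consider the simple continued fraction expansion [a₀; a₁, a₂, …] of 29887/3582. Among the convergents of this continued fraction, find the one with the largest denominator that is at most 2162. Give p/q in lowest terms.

2962/355

List convergents until the denominator exceeds the bound:
a_0 = 8: 8/1  (≤ bound)
a_1 = 2: 17/2  (≤ bound)
a_2 = 1: 25/3  (≤ bound)
a_3 = 10: 267/32  (≤ bound)
a_4 = 11: 2962/355  (≤ bound)
a_5 = 10: 29887/3582  (> 2162, stop)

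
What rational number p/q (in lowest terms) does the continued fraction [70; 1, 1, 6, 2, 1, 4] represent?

13543/192

Start with 4.
1 + 1/(4/1) = 1 + 1/4 = 5/4
2 + 1/(5/4) = 2 + 4/5 = 14/5
6 + 1/(14/5) = 6 + 5/14 = 89/14
1 + 1/(89/14) = 1 + 14/89 = 103/89
1 + 1/(103/89) = 1 + 89/103 = 192/103
70 + 1/(192/103) = 70 + 103/192 = 13543/192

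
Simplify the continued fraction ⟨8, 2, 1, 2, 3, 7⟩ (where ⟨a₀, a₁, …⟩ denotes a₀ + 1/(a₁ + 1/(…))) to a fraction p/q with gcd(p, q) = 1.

1649/197

Work from the innermost term outward:
Start with 7.
3 + 1/(7/1) = 3 + 1/7 = 22/7
2 + 1/(22/7) = 2 + 7/22 = 51/22
1 + 1/(51/22) = 1 + 22/51 = 73/51
2 + 1/(73/51) = 2 + 51/73 = 197/73
8 + 1/(197/73) = 8 + 73/197 = 1649/197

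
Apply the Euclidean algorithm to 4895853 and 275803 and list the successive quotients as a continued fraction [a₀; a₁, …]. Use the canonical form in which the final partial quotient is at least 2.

Run the Euclidean algorithm, recording each quotient:
4895853 = 17·275803 + 207202, so a_0 = 17
275803 = 1·207202 + 68601, so a_1 = 1
207202 = 3·68601 + 1399, so a_2 = 3
68601 = 49·1399 + 50, so a_3 = 49
1399 = 27·50 + 49, so a_4 = 27
50 = 1·49 + 1, so a_5 = 1
49 = 49·1 + 0, so a_6 = 49

[17; 1, 3, 49, 27, 1, 49]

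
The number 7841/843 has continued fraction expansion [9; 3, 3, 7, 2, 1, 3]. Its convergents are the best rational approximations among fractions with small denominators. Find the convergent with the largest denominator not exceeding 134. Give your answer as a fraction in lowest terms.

a_0 = 9: 9/1  (≤ bound)
a_1 = 3: 28/3  (≤ bound)
a_2 = 3: 93/10  (≤ bound)
a_3 = 7: 679/73  (≤ bound)
a_4 = 2: 1451/156  (> 134, stop)

679/73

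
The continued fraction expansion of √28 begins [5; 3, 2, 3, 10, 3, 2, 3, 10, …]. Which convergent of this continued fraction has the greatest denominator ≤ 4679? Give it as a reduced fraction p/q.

9403/1777

a_0 = 5: 5/1  (≤ bound)
a_1 = 3: 16/3  (≤ bound)
a_2 = 2: 37/7  (≤ bound)
a_3 = 3: 127/24  (≤ bound)
a_4 = 10: 1307/247  (≤ bound)
a_5 = 3: 4048/765  (≤ bound)
a_6 = 2: 9403/1777  (≤ bound)
a_7 = 3: 32257/6096  (> 4679, stop)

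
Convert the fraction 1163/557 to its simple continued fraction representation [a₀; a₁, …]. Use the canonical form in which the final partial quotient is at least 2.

[2; 11, 2, 1, 2, 1, 1, 2]

Repeatedly divide and take the remainder:
1163 = 2·557 + 49, so a_0 = 2
557 = 11·49 + 18, so a_1 = 11
49 = 2·18 + 13, so a_2 = 2
18 = 1·13 + 5, so a_3 = 1
13 = 2·5 + 3, so a_4 = 2
5 = 1·3 + 2, so a_5 = 1
3 = 1·2 + 1, so a_6 = 1
2 = 2·1 + 0, so a_7 = 2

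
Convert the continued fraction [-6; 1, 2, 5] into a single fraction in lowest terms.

a_0 = -6: -6/1
a_1 = 1: -5/1
a_2 = 2: -16/3
a_3 = 5: -85/16

-85/16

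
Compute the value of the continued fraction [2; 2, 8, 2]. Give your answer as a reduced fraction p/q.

Start with 2.
8 + 1/(2/1) = 8 + 1/2 = 17/2
2 + 1/(17/2) = 2 + 2/17 = 36/17
2 + 1/(36/17) = 2 + 17/36 = 89/36

89/36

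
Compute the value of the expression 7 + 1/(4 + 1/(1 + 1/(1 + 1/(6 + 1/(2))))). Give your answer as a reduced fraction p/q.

Start with 2.
6 + 1/(2/1) = 6 + 1/2 = 13/2
1 + 1/(13/2) = 1 + 2/13 = 15/13
1 + 1/(15/13) = 1 + 13/15 = 28/15
4 + 1/(28/15) = 4 + 15/28 = 127/28
7 + 1/(127/28) = 7 + 28/127 = 917/127

917/127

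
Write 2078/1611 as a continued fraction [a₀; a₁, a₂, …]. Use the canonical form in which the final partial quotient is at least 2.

[1; 3, 2, 4, 2, 7, 3]

Apply division with remainder until the remainder is 0:
2078 ÷ 1611 → quotient 1, remainder 467
1611 ÷ 467 → quotient 3, remainder 210
467 ÷ 210 → quotient 2, remainder 47
210 ÷ 47 → quotient 4, remainder 22
47 ÷ 22 → quotient 2, remainder 3
22 ÷ 3 → quotient 7, remainder 1
3 ÷ 1 → quotient 3, remainder 0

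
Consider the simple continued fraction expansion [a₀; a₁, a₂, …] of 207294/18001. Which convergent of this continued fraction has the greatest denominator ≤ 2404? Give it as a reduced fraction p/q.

2568/223

a_0 = 11: 11/1  (≤ bound)
a_1 = 1: 12/1  (≤ bound)
a_2 = 1: 23/2  (≤ bound)
a_3 = 15: 357/31  (≤ bound)
a_4 = 2: 737/64  (≤ bound)
a_5 = 3: 2568/223  (≤ bound)
a_6 = 13: 34121/2963  (> 2404, stop)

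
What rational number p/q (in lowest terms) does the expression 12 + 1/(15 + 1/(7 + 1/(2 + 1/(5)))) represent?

14974/1241

Start with 5.
2 + 1/(5/1) = 2 + 1/5 = 11/5
7 + 1/(11/5) = 7 + 5/11 = 82/11
15 + 1/(82/11) = 15 + 11/82 = 1241/82
12 + 1/(1241/82) = 12 + 82/1241 = 14974/1241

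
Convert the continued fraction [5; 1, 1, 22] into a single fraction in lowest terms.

Use the convergent recurrence hₖ = aₖ·hₖ₋₁ + hₖ₋₂ (and likewise for the denominators kₖ):
a_0 = 5: 5/1
a_1 = 1: 6/1
a_2 = 1: 11/2
a_3 = 22: 248/45

248/45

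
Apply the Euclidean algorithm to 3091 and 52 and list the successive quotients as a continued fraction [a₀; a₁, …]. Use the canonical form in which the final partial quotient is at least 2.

Run the Euclidean algorithm, recording each quotient:
⌊3091/52⌋ = 59, remainder 23
⌊52/23⌋ = 2, remainder 6
⌊23/6⌋ = 3, remainder 5
⌊6/5⌋ = 1, remainder 1
⌊5/1⌋ = 5, remainder 0

[59; 2, 3, 1, 5]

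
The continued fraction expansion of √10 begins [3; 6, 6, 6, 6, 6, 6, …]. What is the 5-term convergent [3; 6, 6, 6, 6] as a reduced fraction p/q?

4443/1405

Start with 6.
6 + 1/(6/1) = 6 + 1/6 = 37/6
6 + 1/(37/6) = 6 + 6/37 = 228/37
6 + 1/(228/37) = 6 + 37/228 = 1405/228
3 + 1/(1405/228) = 3 + 228/1405 = 4443/1405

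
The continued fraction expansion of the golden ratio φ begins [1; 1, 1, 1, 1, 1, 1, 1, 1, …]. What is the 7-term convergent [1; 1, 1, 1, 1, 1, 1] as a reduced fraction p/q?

Build up convergents one term at a time:
a_0 = 1: 1/1
a_1 = 1: 2/1
a_2 = 1: 3/2
a_3 = 1: 5/3
a_4 = 1: 8/5
a_5 = 1: 13/8
a_6 = 1: 21/13

21/13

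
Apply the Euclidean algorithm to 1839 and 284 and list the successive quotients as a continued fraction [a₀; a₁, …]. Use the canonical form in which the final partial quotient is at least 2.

1839 ÷ 284 → quotient 6, remainder 135
284 ÷ 135 → quotient 2, remainder 14
135 ÷ 14 → quotient 9, remainder 9
14 ÷ 9 → quotient 1, remainder 5
9 ÷ 5 → quotient 1, remainder 4
5 ÷ 4 → quotient 1, remainder 1
4 ÷ 1 → quotient 4, remainder 0

[6; 2, 9, 1, 1, 1, 4]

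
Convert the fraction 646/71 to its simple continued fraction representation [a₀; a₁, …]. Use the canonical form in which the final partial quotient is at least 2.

[9; 10, 7]

646 = 9·71 + 7, so a_0 = 9
71 = 10·7 + 1, so a_1 = 10
7 = 7·1 + 0, so a_2 = 7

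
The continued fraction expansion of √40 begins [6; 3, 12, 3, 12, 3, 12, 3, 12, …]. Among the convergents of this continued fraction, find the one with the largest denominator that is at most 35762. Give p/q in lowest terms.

27379/4329

a_0 = 6: 6/1  (≤ bound)
a_1 = 3: 19/3  (≤ bound)
a_2 = 12: 234/37  (≤ bound)
a_3 = 3: 721/114  (≤ bound)
a_4 = 12: 8886/1405  (≤ bound)
a_5 = 3: 27379/4329  (≤ bound)
a_6 = 12: 337434/53353  (> 35762, stop)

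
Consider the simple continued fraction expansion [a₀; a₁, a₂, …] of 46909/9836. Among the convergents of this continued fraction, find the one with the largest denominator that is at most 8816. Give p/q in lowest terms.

a_0 = 4: 4/1  (≤ bound)
a_1 = 1: 5/1  (≤ bound)
a_2 = 3: 19/4  (≤ bound)
a_3 = 3: 62/13  (≤ bound)
a_4 = 50: 3119/654  (≤ bound)
a_5 = 7: 21895/4591  (≤ bound)
a_6 = 2: 46909/9836  (> 8816, stop)

21895/4591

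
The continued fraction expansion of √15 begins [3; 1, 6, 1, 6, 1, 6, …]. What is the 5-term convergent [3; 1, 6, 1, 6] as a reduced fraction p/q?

213/55

Compute successive convergents:
a_0 = 3: 3/1
a_1 = 1: 4/1
a_2 = 6: 27/7
a_3 = 1: 31/8
a_4 = 6: 213/55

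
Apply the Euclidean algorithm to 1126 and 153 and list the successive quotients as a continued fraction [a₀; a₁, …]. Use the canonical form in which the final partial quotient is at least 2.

⌊1126/153⌋ = 7, remainder 55
⌊153/55⌋ = 2, remainder 43
⌊55/43⌋ = 1, remainder 12
⌊43/12⌋ = 3, remainder 7
⌊12/7⌋ = 1, remainder 5
⌊7/5⌋ = 1, remainder 2
⌊5/2⌋ = 2, remainder 1
⌊2/1⌋ = 2, remainder 0

[7; 2, 1, 3, 1, 1, 2, 2]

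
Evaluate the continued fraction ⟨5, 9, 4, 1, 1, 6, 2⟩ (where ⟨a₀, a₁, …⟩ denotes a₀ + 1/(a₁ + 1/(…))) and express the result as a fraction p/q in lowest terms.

Starting at the tail and folding back:
Start with 2.
6 + 1/(2/1) = 6 + 1/2 = 13/2
1 + 1/(13/2) = 1 + 2/13 = 15/13
1 + 1/(15/13) = 1 + 13/15 = 28/15
4 + 1/(28/15) = 4 + 15/28 = 127/28
9 + 1/(127/28) = 9 + 28/127 = 1171/127
5 + 1/(1171/127) = 5 + 127/1171 = 5982/1171

5982/1171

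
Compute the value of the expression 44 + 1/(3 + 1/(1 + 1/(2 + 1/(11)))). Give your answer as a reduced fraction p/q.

5534/125

Build up convergents one term at a time:
a_0 = 44: 44/1
a_1 = 3: 133/3
a_2 = 1: 177/4
a_3 = 2: 487/11
a_4 = 11: 5534/125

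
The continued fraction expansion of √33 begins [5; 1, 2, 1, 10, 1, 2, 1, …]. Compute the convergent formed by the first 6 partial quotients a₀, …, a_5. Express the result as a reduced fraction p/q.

270/47

a_0 = 5: 5/1
a_1 = 1: 6/1
a_2 = 2: 17/3
a_3 = 1: 23/4
a_4 = 10: 247/43
a_5 = 1: 270/47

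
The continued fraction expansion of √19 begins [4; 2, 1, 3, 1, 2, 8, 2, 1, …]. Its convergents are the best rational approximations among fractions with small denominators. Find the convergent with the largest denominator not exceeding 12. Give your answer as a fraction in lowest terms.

a_0 = 4: 4/1  (≤ bound)
a_1 = 2: 9/2  (≤ bound)
a_2 = 1: 13/3  (≤ bound)
a_3 = 3: 48/11  (≤ bound)
a_4 = 1: 61/14  (> 12, stop)

48/11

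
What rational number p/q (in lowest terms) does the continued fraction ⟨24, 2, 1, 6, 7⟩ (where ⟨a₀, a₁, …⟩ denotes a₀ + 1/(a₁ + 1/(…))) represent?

a_0 = 24: 24/1
a_1 = 2: 49/2
a_2 = 1: 73/3
a_3 = 6: 487/20
a_4 = 7: 3482/143

3482/143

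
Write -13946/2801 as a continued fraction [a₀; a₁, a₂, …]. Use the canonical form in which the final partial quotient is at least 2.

[-5; 47, 2, 9, 3]

⌊-13946/2801⌋ = -5, remainder 59
⌊2801/59⌋ = 47, remainder 28
⌊59/28⌋ = 2, remainder 3
⌊28/3⌋ = 9, remainder 1
⌊3/1⌋ = 3, remainder 0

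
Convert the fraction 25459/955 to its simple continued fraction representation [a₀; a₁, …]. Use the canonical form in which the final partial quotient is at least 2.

Run the Euclidean algorithm, recording each quotient:
25459 = 26·955 + 629, so a_0 = 26
955 = 1·629 + 326, so a_1 = 1
629 = 1·326 + 303, so a_2 = 1
326 = 1·303 + 23, so a_3 = 1
303 = 13·23 + 4, so a_4 = 13
23 = 5·4 + 3, so a_5 = 5
4 = 1·3 + 1, so a_6 = 1
3 = 3·1 + 0, so a_7 = 3

[26; 1, 1, 1, 13, 5, 1, 3]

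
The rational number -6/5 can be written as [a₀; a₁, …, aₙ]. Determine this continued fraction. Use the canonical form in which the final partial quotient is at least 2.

[-2; 1, 4]

Run the Euclidean algorithm, recording each quotient:
-6 ÷ 5 → quotient -2, remainder 4
5 ÷ 4 → quotient 1, remainder 1
4 ÷ 1 → quotient 4, remainder 0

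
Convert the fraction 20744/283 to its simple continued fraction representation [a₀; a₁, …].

⌊20744/283⌋ = 73, remainder 85
⌊283/85⌋ = 3, remainder 28
⌊85/28⌋ = 3, remainder 1
⌊28/1⌋ = 28, remainder 0

[73; 3, 3, 28]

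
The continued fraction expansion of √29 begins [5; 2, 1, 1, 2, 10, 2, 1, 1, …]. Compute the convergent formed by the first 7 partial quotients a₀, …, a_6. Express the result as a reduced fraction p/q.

1524/283

Work from the innermost term outward:
Start with 2.
10 + 1/(2/1) = 10 + 1/2 = 21/2
2 + 1/(21/2) = 2 + 2/21 = 44/21
1 + 1/(44/21) = 1 + 21/44 = 65/44
1 + 1/(65/44) = 1 + 44/65 = 109/65
2 + 1/(109/65) = 2 + 65/109 = 283/109
5 + 1/(283/109) = 5 + 109/283 = 1524/283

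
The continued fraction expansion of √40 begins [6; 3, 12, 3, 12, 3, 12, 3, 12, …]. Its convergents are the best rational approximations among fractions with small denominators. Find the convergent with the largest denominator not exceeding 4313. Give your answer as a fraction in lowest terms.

8886/1405

List convergents until the denominator exceeds the bound:
a_0 = 6: 6/1  (≤ bound)
a_1 = 3: 19/3  (≤ bound)
a_2 = 12: 234/37  (≤ bound)
a_3 = 3: 721/114  (≤ bound)
a_4 = 12: 8886/1405  (≤ bound)
a_5 = 3: 27379/4329  (> 4313, stop)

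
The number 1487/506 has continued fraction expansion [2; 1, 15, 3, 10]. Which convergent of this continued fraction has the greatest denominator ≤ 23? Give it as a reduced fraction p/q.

List convergents until the denominator exceeds the bound:
a_0 = 2: 2/1  (≤ bound)
a_1 = 1: 3/1  (≤ bound)
a_2 = 15: 47/16  (≤ bound)
a_3 = 3: 144/49  (> 23, stop)

47/16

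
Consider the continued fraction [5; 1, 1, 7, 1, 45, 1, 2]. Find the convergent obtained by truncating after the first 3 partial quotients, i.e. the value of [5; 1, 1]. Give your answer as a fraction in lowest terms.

Work from the innermost term outward:
Start with 1.
1 + 1/(1/1) = 1 + 1/1 = 2/1
5 + 1/(2/1) = 5 + 1/2 = 11/2

11/2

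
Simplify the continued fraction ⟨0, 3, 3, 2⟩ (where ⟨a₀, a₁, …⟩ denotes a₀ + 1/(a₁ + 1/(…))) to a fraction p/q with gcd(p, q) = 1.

a_0 = 0: 0/1
a_1 = 3: 1/3
a_2 = 3: 3/10
a_3 = 2: 7/23

7/23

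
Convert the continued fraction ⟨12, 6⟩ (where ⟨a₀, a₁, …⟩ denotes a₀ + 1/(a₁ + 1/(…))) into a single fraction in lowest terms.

Start with 6.
12 + 1/(6/1) = 12 + 1/6 = 73/6

73/6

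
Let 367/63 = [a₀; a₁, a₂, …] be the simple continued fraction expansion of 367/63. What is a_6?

⌊367/63⌋ = 5, remainder 52
⌊63/52⌋ = 1, remainder 11
⌊52/11⌋ = 4, remainder 8
⌊11/8⌋ = 1, remainder 3
⌊8/3⌋ = 2, remainder 2
⌊3/2⌋ = 1, remainder 1
⌊2/1⌋ = 2, remainder 0

2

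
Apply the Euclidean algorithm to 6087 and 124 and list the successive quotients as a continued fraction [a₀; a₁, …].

⌊6087/124⌋ = 49, remainder 11
⌊124/11⌋ = 11, remainder 3
⌊11/3⌋ = 3, remainder 2
⌊3/2⌋ = 1, remainder 1
⌊2/1⌋ = 2, remainder 0

[49; 11, 3, 1, 2]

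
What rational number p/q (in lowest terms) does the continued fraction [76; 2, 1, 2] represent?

611/8

Work from the innermost term outward:
Start with 2.
1 + 1/(2/1) = 1 + 1/2 = 3/2
2 + 1/(3/2) = 2 + 2/3 = 8/3
76 + 1/(8/3) = 76 + 3/8 = 611/8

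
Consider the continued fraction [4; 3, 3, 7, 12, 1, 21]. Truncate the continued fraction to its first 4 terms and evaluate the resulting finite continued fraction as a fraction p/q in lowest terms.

314/73

Collapse the nested fraction from the inside out:
Start with 7.
3 + 1/(7/1) = 3 + 1/7 = 22/7
3 + 1/(22/7) = 3 + 7/22 = 73/22
4 + 1/(73/22) = 4 + 22/73 = 314/73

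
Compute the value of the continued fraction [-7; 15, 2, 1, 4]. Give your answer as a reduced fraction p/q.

Start with 4.
1 + 1/(4/1) = 1 + 1/4 = 5/4
2 + 1/(5/4) = 2 + 4/5 = 14/5
15 + 1/(14/5) = 15 + 5/14 = 215/14
-7 + 1/(215/14) = -7 + 14/215 = -1491/215

-1491/215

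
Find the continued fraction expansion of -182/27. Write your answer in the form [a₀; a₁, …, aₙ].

[-7; 3, 1, 6]

-182 = -7·27 + 7, so a_0 = -7
27 = 3·7 + 6, so a_1 = 3
7 = 1·6 + 1, so a_2 = 1
6 = 6·1 + 0, so a_3 = 6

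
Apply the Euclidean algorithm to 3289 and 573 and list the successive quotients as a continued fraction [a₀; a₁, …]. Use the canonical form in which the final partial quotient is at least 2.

Run the Euclidean algorithm, recording each quotient:
⌊3289/573⌋ = 5, remainder 424
⌊573/424⌋ = 1, remainder 149
⌊424/149⌋ = 2, remainder 126
⌊149/126⌋ = 1, remainder 23
⌊126/23⌋ = 5, remainder 11
⌊23/11⌋ = 2, remainder 1
⌊11/1⌋ = 11, remainder 0

[5; 1, 2, 1, 5, 2, 11]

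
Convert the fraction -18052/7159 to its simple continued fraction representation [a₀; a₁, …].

[-3; 2, 11, 11, 1, 7, 1, 2]

-18052 = -3·7159 + 3425, so a_0 = -3
7159 = 2·3425 + 309, so a_1 = 2
3425 = 11·309 + 26, so a_2 = 11
309 = 11·26 + 23, so a_3 = 11
26 = 1·23 + 3, so a_4 = 1
23 = 7·3 + 2, so a_5 = 7
3 = 1·2 + 1, so a_6 = 1
2 = 2·1 + 0, so a_7 = 2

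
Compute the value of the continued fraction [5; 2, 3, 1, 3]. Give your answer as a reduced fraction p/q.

185/34

Build up convergents one term at a time:
a_0 = 5: 5/1
a_1 = 2: 11/2
a_2 = 3: 38/7
a_3 = 1: 49/9
a_4 = 3: 185/34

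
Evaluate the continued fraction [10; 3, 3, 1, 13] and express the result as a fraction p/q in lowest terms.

Build up convergents one term at a time:
a_0 = 10: 10/1
a_1 = 3: 31/3
a_2 = 3: 103/10
a_3 = 1: 134/13
a_4 = 13: 1845/179

1845/179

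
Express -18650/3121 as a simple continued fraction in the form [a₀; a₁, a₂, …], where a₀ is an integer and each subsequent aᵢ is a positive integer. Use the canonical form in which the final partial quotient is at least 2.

-18650 = -6·3121 + 76, so a_0 = -6
3121 = 41·76 + 5, so a_1 = 41
76 = 15·5 + 1, so a_2 = 15
5 = 5·1 + 0, so a_3 = 5

[-6; 41, 15, 5]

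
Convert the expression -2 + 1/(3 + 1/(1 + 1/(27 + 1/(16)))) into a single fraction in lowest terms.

-3111/1780

Start with 16.
27 + 1/(16/1) = 27 + 1/16 = 433/16
1 + 1/(433/16) = 1 + 16/433 = 449/433
3 + 1/(449/433) = 3 + 433/449 = 1780/449
-2 + 1/(1780/449) = -2 + 449/1780 = -3111/1780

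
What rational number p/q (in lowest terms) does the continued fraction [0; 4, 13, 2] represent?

27/110

Starting at the tail and folding back:
Start with 2.
13 + 1/(2/1) = 13 + 1/2 = 27/2
4 + 1/(27/2) = 4 + 2/27 = 110/27
0 + 1/(110/27) = 0 + 27/110 = 27/110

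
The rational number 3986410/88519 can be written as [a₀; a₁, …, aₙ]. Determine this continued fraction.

Run the Euclidean algorithm, recording each quotient:
⌊3986410/88519⌋ = 45, remainder 3055
⌊88519/3055⌋ = 28, remainder 2979
⌊3055/2979⌋ = 1, remainder 76
⌊2979/76⌋ = 39, remainder 15
⌊76/15⌋ = 5, remainder 1
⌊15/1⌋ = 15, remainder 0

[45; 28, 1, 39, 5, 15]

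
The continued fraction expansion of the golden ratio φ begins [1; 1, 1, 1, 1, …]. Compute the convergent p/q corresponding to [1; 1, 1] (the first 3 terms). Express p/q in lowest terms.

a_0 = 1: 1/1
a_1 = 1: 2/1
a_2 = 1: 3/2

3/2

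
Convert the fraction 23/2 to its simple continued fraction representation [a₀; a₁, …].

⌊23/2⌋ = 11, remainder 1
⌊2/1⌋ = 2, remainder 0

[11; 2]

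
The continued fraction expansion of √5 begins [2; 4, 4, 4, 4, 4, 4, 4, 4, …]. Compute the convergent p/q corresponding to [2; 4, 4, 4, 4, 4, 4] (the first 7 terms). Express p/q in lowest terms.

Start with 4.
4 + 1/(4/1) = 4 + 1/4 = 17/4
4 + 1/(17/4) = 4 + 4/17 = 72/17
4 + 1/(72/17) = 4 + 17/72 = 305/72
4 + 1/(305/72) = 4 + 72/305 = 1292/305
4 + 1/(1292/305) = 4 + 305/1292 = 5473/1292
2 + 1/(5473/1292) = 2 + 1292/5473 = 12238/5473

12238/5473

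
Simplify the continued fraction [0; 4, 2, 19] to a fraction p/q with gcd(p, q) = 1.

39/175

Work from the innermost term outward:
Start with 19.
2 + 1/(19/1) = 2 + 1/19 = 39/19
4 + 1/(39/19) = 4 + 19/39 = 175/39
0 + 1/(175/39) = 0 + 39/175 = 39/175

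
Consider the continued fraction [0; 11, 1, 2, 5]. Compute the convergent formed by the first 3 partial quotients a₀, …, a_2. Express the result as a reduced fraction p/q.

Starting at the tail and folding back:
Start with 1.
11 + 1/(1/1) = 11 + 1/1 = 12/1
0 + 1/(12/1) = 0 + 1/12 = 1/12

1/12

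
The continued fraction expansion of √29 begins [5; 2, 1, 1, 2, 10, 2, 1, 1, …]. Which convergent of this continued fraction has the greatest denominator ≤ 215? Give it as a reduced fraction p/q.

List convergents until the denominator exceeds the bound:
a_0 = 5: 5/1  (≤ bound)
a_1 = 2: 11/2  (≤ bound)
a_2 = 1: 16/3  (≤ bound)
a_3 = 1: 27/5  (≤ bound)
a_4 = 2: 70/13  (≤ bound)
a_5 = 10: 727/135  (≤ bound)
a_6 = 2: 1524/283  (> 215, stop)

727/135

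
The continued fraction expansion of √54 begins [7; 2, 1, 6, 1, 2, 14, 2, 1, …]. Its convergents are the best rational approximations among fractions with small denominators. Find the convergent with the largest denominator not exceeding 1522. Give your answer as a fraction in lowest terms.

6959/947

List convergents until the denominator exceeds the bound:
a_0 = 7: 7/1  (≤ bound)
a_1 = 2: 15/2  (≤ bound)
a_2 = 1: 22/3  (≤ bound)
a_3 = 6: 147/20  (≤ bound)
a_4 = 1: 169/23  (≤ bound)
a_5 = 2: 485/66  (≤ bound)
a_6 = 14: 6959/947  (≤ bound)
a_7 = 2: 14403/1960  (> 1522, stop)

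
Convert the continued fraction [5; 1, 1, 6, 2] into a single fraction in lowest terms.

155/28

a_0 = 5: 5/1
a_1 = 1: 6/1
a_2 = 1: 11/2
a_3 = 6: 72/13
a_4 = 2: 155/28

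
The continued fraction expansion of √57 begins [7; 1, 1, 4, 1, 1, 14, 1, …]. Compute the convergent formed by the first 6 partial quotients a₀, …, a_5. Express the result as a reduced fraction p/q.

Build up convergents one term at a time:
a_0 = 7: 7/1
a_1 = 1: 8/1
a_2 = 1: 15/2
a_3 = 4: 68/9
a_4 = 1: 83/11
a_5 = 1: 151/20

151/20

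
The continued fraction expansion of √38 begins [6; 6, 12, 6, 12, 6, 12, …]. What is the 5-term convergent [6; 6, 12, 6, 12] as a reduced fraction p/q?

33294/5401

a_0 = 6: 6/1
a_1 = 6: 37/6
a_2 = 12: 450/73
a_3 = 6: 2737/444
a_4 = 12: 33294/5401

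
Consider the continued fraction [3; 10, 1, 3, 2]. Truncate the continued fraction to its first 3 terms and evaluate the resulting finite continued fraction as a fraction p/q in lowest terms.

Use the convergent recurrence hₖ = aₖ·hₖ₋₁ + hₖ₋₂ (and likewise for the denominators kₖ):
a_0 = 3: 3/1
a_1 = 10: 31/10
a_2 = 1: 34/11

34/11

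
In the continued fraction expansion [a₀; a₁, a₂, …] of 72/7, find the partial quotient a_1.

3

Run the Euclidean algorithm, recording each quotient:
72 ÷ 7 → quotient 10, remainder 2
7 ÷ 2 → quotient 3, remainder 1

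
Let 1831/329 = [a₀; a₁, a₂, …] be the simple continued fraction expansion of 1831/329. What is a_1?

⌊1831/329⌋ = 5, remainder 186
⌊329/186⌋ = 1, remainder 143

1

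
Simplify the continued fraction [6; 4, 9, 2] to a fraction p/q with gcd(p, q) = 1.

Start with 2.
9 + 1/(2/1) = 9 + 1/2 = 19/2
4 + 1/(19/2) = 4 + 2/19 = 78/19
6 + 1/(78/19) = 6 + 19/78 = 487/78

487/78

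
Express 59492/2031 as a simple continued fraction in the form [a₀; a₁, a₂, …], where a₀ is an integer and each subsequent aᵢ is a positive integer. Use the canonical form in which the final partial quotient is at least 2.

[29; 3, 2, 2, 1, 4, 1, 14]

⌊59492/2031⌋ = 29, remainder 593
⌊2031/593⌋ = 3, remainder 252
⌊593/252⌋ = 2, remainder 89
⌊252/89⌋ = 2, remainder 74
⌊89/74⌋ = 1, remainder 15
⌊74/15⌋ = 4, remainder 14
⌊15/14⌋ = 1, remainder 1
⌊14/1⌋ = 14, remainder 0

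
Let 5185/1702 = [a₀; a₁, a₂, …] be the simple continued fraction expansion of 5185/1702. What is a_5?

5185 = 3·1702 + 79, so a_0 = 3
1702 = 21·79 + 43, so a_1 = 21
79 = 1·43 + 36, so a_2 = 1
43 = 1·36 + 7, so a_3 = 1
36 = 5·7 + 1, so a_4 = 5
7 = 7·1 + 0, so a_5 = 7

7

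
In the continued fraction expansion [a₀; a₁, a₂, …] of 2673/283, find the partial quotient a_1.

⌊2673/283⌋ = 9, remainder 126
⌊283/126⌋ = 2, remainder 31

2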